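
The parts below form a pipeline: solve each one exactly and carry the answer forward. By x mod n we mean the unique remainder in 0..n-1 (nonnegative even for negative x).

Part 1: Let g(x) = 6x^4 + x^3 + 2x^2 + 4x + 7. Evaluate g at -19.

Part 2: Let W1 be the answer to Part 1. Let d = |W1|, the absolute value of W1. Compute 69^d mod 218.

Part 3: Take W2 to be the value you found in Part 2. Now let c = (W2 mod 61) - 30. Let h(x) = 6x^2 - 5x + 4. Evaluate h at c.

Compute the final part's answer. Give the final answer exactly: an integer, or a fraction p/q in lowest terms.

Part 1: 6*(-19)^4 + 1*(-19)^3 + 2*(-19)^2 + 4*(-19)^1 + 7 = (781926) + (-6859) + (722) + (-76) + (7) = 775720; answer 775720
Part 2: W1 = 775720; d = 775720; squarings mod 218: 69^1=69, 69^2=183, 69^4=135, 69^8=131, 69^16=157, 69^32=15, 69^64=7, 69^128=49, 69^256=3, 69^512=9, 69^1024=81, 69^2048=21, 69^4096=5, 69^8192=25, 69^16384=189, 69^32768=187, 69^65536=89, 69^131072=73, 69^262144=97, 69^524288=35; 69^775720 = 69^8 * 69^32 * 69^512 * 69^1024 * 69^4096 * 69^16384 * 69^32768 * 69^65536 * 69^131072 * 69^524288 = 7 (mod 218); answer 7
Part 3: W2 = 7; c = -23; 6*(-23)^2 - 5*(-23)^1 + 4 = (3174) + (115) + (4) = 3293; answer 3293

3293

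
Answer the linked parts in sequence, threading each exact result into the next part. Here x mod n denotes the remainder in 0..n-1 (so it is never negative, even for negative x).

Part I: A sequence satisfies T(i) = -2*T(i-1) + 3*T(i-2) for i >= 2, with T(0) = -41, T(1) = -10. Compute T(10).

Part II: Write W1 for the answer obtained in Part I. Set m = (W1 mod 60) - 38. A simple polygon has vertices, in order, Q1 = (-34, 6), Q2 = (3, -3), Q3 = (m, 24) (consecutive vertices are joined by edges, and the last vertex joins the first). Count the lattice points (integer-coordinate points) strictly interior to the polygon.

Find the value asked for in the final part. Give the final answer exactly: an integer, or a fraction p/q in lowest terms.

390

Part I: T(2) = -2*(-10) + 3*(-41) = -103; iterating: T(2)=-103, T(3)=176, T(4)=-661, T(5)=1850, T(6)=-5683, T(7)=16916, T(8)=-50881, T(9)=152510, T(10)=-457663; answer -457663
Part II: W1 = -457663; m = -21; cross terms: (-34*-3 - 3*6)=84, (3*24 - -21*-3)=9, (-21*6 - -34*24)=690; twice the area = |783| = 783; area = 783/2; boundary points = 1 + 3 + 1 = 5; strictly interior points = area - boundary/2 + 1 = 390; answer 390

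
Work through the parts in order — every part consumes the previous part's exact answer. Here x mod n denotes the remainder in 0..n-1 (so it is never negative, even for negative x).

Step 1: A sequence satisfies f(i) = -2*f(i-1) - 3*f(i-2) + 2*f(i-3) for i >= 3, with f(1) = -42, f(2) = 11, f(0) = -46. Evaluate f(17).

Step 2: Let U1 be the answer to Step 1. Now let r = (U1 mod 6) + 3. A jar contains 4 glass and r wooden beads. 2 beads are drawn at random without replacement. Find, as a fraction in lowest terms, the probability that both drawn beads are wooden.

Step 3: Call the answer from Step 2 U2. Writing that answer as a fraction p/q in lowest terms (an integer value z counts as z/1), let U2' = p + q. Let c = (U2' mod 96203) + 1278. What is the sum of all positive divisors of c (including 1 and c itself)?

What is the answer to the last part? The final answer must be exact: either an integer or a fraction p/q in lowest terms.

Step 1: f(3) = -2*(11) - 3*(-42) + 2*(-46) = 12; iterating: f(3)=12, f(4)=-141, f(5)=268, f(6)=-89, f(7)=-908, f(8)=2619, f(9)=-2692, f(10)=-4289, f(11)=21892, f(12)=-36301, f(13)=-1652, f(14)=155991, f(15)=-379628, f(16)=287979, f(17)=874908; answer 874908
Step 2: U1 = 874908; r = 3; total draws C(7,2) = 21; favorable C(3,2) = 3; P = 1/7; answer 1/7
Step 3: U2 = 1/7; threaded value p + q = 8; c = 1286; 1286 = 2 * 643; sigma = (1 + 2) * (1 + 643) = 3 * 644 = 1932; answer 1932

1932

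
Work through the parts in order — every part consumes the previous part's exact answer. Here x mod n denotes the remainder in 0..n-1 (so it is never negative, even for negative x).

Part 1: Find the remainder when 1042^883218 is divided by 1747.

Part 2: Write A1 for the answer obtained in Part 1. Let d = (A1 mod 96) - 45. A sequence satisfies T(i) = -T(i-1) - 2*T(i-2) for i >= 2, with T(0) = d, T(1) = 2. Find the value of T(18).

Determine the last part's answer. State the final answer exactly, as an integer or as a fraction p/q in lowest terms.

14464

Part 1: squarings mod 1747: 1042^1=1042, 1042^2=877, 1042^4=449, 1042^8=696, 1042^16=497, 1042^32=682, 1042^64=422, 1042^128=1637, 1042^256=1618, 1042^512=918, 1042^1024=670, 1042^2048=1668, 1042^4096=1000, 1042^8192=716, 1042^16384=785, 1042^32768=1281, 1042^65536=528, 1042^131072=1011, 1042^262144=126, 1042^524288=153; 1042^883218 = 1042^2 * 1042^16 * 1042^512 * 1042^2048 * 1042^4096 * 1042^8192 * 1042^16384 * 1042^65536 * 1042^262144 * 1042^524288 = 1362 (mod 1747); answer 1362
Part 2: A1 = 1362; d = -27; T(2) = -1*(2) - 2*(-27) = 52; iterating: T(2)=52, T(3)=-56, T(4)=-48, T(5)=160, T(6)=-64, T(7)=-256, T(8)=384, T(9)=128, T(10)=-896, T(11)=640, T(12)=1152, T(13)=-2432, T(14)=128, T(15)=4736, T(16)=-4992, T(17)=-4480, T(18)=14464; answer 14464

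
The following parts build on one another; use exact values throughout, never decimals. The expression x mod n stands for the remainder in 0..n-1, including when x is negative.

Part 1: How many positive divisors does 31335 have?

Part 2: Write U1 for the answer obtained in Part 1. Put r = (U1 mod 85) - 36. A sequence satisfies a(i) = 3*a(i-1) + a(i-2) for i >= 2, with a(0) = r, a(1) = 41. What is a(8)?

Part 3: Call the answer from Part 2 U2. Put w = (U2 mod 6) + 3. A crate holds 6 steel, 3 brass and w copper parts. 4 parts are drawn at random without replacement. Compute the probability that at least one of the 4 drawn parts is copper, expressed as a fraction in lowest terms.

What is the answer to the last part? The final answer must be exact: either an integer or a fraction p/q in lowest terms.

Part 1: 31335 = 3 * 5 * 2089; number of divisors = (1+1) * (1+1) * (1+1) = 8; answer 8
Part 2: U1 = 8; r = -28; a(2) = 3*(41) + 1*(-28) = 95; iterating: a(2)=95, a(3)=326, a(4)=1073, a(5)=3545, a(6)=11708, a(7)=38669, a(8)=127715; answer 127715
Part 3: U2 = 127715; w = 8; total draws C(17,4) = 2380; complement C(9,4) = 126; favorable 2380 - 126 = 2254; P = 161/170; answer 161/170

161/170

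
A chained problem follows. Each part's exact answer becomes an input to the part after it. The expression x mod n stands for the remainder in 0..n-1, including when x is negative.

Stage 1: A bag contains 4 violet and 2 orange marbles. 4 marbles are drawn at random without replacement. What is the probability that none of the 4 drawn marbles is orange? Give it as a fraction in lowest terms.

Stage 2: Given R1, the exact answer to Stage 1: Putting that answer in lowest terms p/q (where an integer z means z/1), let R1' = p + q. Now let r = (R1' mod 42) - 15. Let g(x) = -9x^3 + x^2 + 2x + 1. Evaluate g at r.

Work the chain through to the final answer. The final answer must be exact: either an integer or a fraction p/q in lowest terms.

-5

Stage 1: total draws C(6,4) = 15; favorable C(4,4) = 1; P = 1/15; answer 1/15
Stage 2: R1 = 1/15; threaded value p + q = 16; r = 1; -9*(1)^3 + 1*(1)^2 + 2*(1)^1 + 1 = (-9) + (1) + (2) + (1) = -5; answer -5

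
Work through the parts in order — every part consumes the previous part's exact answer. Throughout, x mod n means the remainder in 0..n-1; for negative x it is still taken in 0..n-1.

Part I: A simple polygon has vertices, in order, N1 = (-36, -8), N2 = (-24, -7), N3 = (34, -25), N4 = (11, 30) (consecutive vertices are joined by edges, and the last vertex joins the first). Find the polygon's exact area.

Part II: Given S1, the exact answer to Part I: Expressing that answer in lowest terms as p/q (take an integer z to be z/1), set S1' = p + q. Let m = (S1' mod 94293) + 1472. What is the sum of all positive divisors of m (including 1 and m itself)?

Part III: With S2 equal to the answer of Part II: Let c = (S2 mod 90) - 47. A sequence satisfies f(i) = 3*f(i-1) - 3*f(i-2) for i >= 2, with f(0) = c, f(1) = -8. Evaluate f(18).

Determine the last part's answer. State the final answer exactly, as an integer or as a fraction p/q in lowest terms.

807003

Part I: cross terms: (-36*-7 - -24*-8)=60, (-24*-25 - 34*-7)=838, (34*30 - 11*-25)=1295, (11*-8 - -36*30)=992; twice the area = |3185| = 3185; area = 3185/2; answer 3185/2
Part II: S1 = 3185/2; threaded value p + q = 3187; m = 4659; 4659 = 3 * 1553; sigma = (1 + 3) * (1 + 1553) = 4 * 1554 = 6216; answer 6216
Part III: S2 = 6216; c = -41; f(2) = 3*(-8) - 3*(-41) = 99; iterating: f(2)=99, f(3)=321, f(4)=666, f(5)=1035, f(6)=1107, f(7)=216, f(8)=-2673, f(9)=-8667, f(10)=-17982, f(11)=-27945, f(12)=-29889, f(13)=-5832, f(14)=72171, f(15)=234009, f(16)=485514, f(17)=754515, f(18)=807003; answer 807003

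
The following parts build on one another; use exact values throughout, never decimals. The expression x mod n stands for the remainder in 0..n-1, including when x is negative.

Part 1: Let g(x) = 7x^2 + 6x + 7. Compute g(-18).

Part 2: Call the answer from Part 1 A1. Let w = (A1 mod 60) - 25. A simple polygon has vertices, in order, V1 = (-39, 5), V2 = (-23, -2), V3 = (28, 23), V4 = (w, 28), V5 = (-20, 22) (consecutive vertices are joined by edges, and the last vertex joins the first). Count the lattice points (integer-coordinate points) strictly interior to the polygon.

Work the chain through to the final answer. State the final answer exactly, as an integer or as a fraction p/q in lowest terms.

Part 1: 7*(-18)^2 + 6*(-18)^1 + 7 = (2268) + (-108) + (7) = 2167; answer 2167
Part 2: A1 = 2167; w = -18; cross terms: (-39*-2 - -23*5)=193, (-23*23 - 28*-2)=-473, (28*28 - -18*23)=1198, (-18*22 - -20*28)=164, (-20*5 - -39*22)=758; twice the area = |1840| = 1840; area = 920; boundary points = 1 + 1 + 1 + 2 + 1 = 6; strictly interior points = area - boundary/2 + 1 = 918; answer 918

918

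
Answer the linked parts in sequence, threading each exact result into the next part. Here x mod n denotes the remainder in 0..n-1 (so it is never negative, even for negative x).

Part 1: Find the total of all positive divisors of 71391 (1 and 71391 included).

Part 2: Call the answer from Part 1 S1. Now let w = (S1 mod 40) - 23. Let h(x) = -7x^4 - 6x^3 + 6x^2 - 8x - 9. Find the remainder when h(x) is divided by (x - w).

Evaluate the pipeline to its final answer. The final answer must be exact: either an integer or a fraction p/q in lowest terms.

Part 1: 71391 = 3 * 53 * 449; sigma = (1 + 3) * (1 + 53) * (1 + 449) = 4 * 54 * 450 = 97200; answer 97200
Part 2: S1 = 97200; w = -23; remainder = value at the root: -7*(-23)^4 - 6*(-23)^3 + 6*(-23)^2 - 8*(-23)^1 - 9 = (-1958887) + (73002) + (3174) + (184) + (-9) = -1882536; answer -1882536

-1882536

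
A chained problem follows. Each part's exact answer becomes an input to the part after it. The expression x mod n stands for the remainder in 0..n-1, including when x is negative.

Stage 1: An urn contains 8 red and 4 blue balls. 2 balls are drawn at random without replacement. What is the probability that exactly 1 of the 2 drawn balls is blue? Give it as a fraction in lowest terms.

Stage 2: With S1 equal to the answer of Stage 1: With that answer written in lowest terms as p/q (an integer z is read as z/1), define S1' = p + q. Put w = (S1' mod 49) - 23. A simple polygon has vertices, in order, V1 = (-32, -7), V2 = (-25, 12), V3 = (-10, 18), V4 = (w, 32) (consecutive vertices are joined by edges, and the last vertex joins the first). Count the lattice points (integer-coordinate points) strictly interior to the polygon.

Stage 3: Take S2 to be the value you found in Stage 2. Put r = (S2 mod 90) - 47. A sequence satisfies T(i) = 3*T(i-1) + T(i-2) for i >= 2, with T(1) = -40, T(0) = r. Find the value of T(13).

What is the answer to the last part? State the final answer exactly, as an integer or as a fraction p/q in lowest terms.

Stage 1: total draws C(12,2) = 66; favorable C(4,1)*C(8,1) = 32; P = 16/33; answer 16/33
Stage 2: S1 = 16/33; threaded value p + q = 49; w = -23; cross terms: (-32*12 - -25*-7)=-559, (-25*18 - -10*12)=-330, (-10*32 - -23*18)=94, (-23*-7 - -32*32)=1185; twice the area = |390| = 390; area = 195; boundary points = 1 + 3 + 1 + 3 = 8; strictly interior points = area - boundary/2 + 1 = 192; answer 192
Stage 3: S2 = 192; r = -35; T(2) = 3*(-40) + 1*(-35) = -155; iterating: T(2)=-155, T(3)=-505, T(4)=-1670, T(5)=-5515, T(6)=-18215, T(7)=-60160, T(8)=-198695, T(9)=-656245, T(10)=-2167430, T(11)=-7158535, T(12)=-23643035, T(13)=-78087640; answer -78087640

-78087640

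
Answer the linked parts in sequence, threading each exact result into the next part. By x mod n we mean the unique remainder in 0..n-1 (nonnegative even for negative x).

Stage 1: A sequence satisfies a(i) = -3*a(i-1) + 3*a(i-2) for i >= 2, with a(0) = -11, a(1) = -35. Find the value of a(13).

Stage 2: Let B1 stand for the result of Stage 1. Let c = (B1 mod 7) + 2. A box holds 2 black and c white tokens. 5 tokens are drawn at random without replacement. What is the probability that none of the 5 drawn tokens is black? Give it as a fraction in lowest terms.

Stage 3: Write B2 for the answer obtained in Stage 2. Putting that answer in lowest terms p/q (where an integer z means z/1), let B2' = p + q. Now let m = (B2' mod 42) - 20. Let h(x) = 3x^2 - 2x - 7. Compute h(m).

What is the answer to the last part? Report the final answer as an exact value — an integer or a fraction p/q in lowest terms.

Stage 1: a(2) = -3*(-35) + 3*(-11) = 72; iterating: a(2)=72, a(3)=-321, a(4)=1179, a(5)=-4500, a(6)=17037, a(7)=-64611, a(8)=244944, a(9)=-928665, a(10)=3520827, a(11)=-13348476, a(12)=50607909, a(13)=-191869155; answer -191869155
Stage 2: B1 = -191869155; c = 7; total draws C(9,5) = 126; favorable C(7,5) = 21; P = 1/6; answer 1/6
Stage 3: B2 = 1/6; threaded value p + q = 7; m = -13; 3*(-13)^2 - 2*(-13)^1 - 7 = (507) + (26) + (-7) = 526; answer 526

526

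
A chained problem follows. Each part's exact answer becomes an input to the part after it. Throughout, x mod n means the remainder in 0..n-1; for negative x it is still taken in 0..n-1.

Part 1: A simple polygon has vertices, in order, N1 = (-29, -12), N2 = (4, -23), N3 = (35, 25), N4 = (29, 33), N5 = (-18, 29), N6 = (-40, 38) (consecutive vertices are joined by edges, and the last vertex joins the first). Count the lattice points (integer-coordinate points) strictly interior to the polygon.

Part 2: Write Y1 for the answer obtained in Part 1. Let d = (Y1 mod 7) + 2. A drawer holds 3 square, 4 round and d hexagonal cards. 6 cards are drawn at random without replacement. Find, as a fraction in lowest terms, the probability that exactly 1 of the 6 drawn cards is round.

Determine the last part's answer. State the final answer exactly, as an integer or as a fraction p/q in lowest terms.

24/65

Part 1: cross terms: (-29*-23 - 4*-12)=715, (4*25 - 35*-23)=905, (35*33 - 29*25)=430, (29*29 - -18*33)=1435, (-18*38 - -40*29)=476, (-40*-12 - -29*38)=1582; twice the area = |5543| = 5543; area = 5543/2; boundary points = 11 + 1 + 2 + 1 + 1 + 1 = 17; strictly interior points = area - boundary/2 + 1 = 2764; answer 2764
Part 2: Y1 = 2764; d = 8; total draws C(15,6) = 5005; favorable C(4,1)*C(11,5) = 1848; P = 24/65; answer 24/65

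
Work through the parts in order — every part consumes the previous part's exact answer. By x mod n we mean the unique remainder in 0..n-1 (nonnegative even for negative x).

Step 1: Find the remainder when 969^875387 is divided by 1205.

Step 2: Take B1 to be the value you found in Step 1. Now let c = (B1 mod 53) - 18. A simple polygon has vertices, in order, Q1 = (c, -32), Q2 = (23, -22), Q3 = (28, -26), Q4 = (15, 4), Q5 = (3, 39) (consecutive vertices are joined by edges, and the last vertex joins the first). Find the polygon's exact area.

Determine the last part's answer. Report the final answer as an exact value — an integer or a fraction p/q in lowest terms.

140

Step 1: squarings mod 1205: 969^1=969, 969^2=266, 969^4=866, 969^8=446, 969^16=91, 969^32=1051, 969^64=821, 969^128=446, 969^256=91, 969^512=1051, 969^1024=821, 969^2048=446, 969^4096=91, 969^8192=1051, 969^16384=821, 969^32768=446, 969^65536=91, 969^131072=1051, 969^262144=821, 969^524288=446; 969^875387 = 969^1 * 969^2 * 969^8 * 969^16 * 969^32 * 969^64 * 969^256 * 969^512 * 969^2048 * 969^4096 * 969^16384 * 969^65536 * 969^262144 * 969^524288 = 1164 (mod 1205); answer 1164
Step 2: B1 = 1164; c = 33; cross terms: (33*-22 - 23*-32)=10, (23*-26 - 28*-22)=18, (28*4 - 15*-26)=502, (15*39 - 3*4)=573, (3*-32 - 33*39)=-1383; twice the area = |-280| = 280; area = 140; answer 140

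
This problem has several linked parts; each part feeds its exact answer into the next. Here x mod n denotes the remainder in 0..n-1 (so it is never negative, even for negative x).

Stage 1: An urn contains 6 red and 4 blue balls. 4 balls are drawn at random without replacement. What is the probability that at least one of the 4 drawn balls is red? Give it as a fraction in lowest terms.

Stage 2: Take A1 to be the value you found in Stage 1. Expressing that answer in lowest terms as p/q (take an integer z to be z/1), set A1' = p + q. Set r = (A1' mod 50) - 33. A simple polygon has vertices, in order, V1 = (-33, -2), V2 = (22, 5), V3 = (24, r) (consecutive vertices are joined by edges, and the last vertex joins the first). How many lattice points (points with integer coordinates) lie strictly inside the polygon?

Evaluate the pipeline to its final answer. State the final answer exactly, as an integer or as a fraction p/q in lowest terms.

528

Stage 1: total draws C(10,4) = 210; complement C(4,4) = 1; favorable 210 - 1 = 209; P = 209/210; answer 209/210
Stage 2: A1 = 209/210; threaded value p + q = 419; r = -14; cross terms: (-33*5 - 22*-2)=-121, (22*-14 - 24*5)=-428, (24*-2 - -33*-14)=-510; twice the area = |-1059| = 1059; area = 1059/2; boundary points = 1 + 1 + 3 = 5; strictly interior points = area - boundary/2 + 1 = 528; answer 528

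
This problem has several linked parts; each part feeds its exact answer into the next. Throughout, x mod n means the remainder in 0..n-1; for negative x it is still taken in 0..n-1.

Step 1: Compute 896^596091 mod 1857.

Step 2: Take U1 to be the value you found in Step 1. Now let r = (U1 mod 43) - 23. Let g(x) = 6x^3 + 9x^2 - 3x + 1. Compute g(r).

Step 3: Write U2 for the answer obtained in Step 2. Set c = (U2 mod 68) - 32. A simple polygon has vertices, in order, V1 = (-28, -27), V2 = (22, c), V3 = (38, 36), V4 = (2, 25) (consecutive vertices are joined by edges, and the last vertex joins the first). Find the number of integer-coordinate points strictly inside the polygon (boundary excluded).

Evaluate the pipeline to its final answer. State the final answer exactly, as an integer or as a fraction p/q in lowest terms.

Step 1: squarings mod 1857: 896^1=896, 896^2=592, 896^4=1348, 896^8=958, 896^16=406, 896^32=1420, 896^64=1555, 896^128=211, 896^256=1810, 896^512=352, 896^1024=1342, 896^2048=1531, 896^4096=427, 896^8192=343, 896^16384=658, 896^32768=283, 896^65536=238, 896^131072=934, 896^262144=1423, 896^524288=799; 896^596091 = 896^1 * 896^2 * 896^8 * 896^16 * 896^32 * 896^64 * 896^2048 * 896^4096 * 896^65536 * 896^524288 = 236 (mod 1857); answer 236
Step 2: U1 = 236; r = -2; 6*(-2)^3 + 9*(-2)^2 - 3*(-2)^1 + 1 = (-48) + (36) + (6) + (1) = -5; answer -5
Step 3: U2 = -5; c = 31; cross terms: (-28*31 - 22*-27)=-274, (22*36 - 38*31)=-386, (38*25 - 2*36)=878, (2*-27 - -28*25)=646; twice the area = |864| = 864; area = 432; boundary points = 2 + 1 + 1 + 2 = 6; strictly interior points = area - boundary/2 + 1 = 430; answer 430

430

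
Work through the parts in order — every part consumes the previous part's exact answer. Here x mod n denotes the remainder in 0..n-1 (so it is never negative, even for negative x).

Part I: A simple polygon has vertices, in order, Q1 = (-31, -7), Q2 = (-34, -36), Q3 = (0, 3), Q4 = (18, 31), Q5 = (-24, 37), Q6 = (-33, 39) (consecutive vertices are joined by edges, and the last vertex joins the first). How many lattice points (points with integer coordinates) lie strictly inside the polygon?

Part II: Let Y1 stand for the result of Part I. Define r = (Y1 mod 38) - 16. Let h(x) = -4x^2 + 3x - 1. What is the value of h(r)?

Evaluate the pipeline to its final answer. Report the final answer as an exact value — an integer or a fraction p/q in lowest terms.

-176

Part I: cross terms: (-31*-36 - -34*-7)=878, (-34*3 - 0*-36)=-102, (0*31 - 18*3)=-54, (18*37 - -24*31)=1410, (-24*39 - -33*37)=285, (-33*-7 - -31*39)=1440; twice the area = |3857| = 3857; area = 3857/2; boundary points = 1 + 1 + 2 + 6 + 1 + 2 = 13; strictly interior points = area - boundary/2 + 1 = 1923; answer 1923
Part II: Y1 = 1923; r = 7; -4*(7)^2 + 3*(7)^1 - 1 = (-196) + (21) + (-1) = -176; answer -176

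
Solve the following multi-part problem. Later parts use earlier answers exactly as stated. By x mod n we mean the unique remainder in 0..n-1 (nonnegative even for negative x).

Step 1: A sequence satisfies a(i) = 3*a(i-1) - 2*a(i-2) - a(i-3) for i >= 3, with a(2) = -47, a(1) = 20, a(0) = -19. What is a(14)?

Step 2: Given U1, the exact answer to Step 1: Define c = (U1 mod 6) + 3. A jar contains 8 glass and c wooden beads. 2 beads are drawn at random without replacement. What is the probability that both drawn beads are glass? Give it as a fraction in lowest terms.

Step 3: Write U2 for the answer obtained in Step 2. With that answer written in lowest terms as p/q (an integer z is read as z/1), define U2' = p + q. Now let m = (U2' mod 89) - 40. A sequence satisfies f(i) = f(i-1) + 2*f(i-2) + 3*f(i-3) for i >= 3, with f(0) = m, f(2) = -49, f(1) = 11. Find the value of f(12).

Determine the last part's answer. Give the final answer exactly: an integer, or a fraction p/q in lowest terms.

-78996

Step 1: a(3) = 3*(-47) - 2*(20) - 1*(-19) = -162; iterating: a(3)=-162, a(4)=-412, a(5)=-865, a(6)=-1609, a(7)=-2685, a(8)=-3972, a(9)=-4937, a(10)=-4182, a(11)=1300, a(12)=17201, a(13)=53185, a(14)=123853; answer 123853
Step 2: U1 = 123853; c = 4; total draws C(12,2) = 66; favorable C(8,2) = 28; P = 14/33; answer 14/33
Step 3: U2 = 14/33; threaded value p + q = 47; m = 7; f(3) = 1*(-49) + 2*(11) + 3*(7) = -6; iterating: f(3)=-6, f(4)=-71, f(5)=-230, f(6)=-390, f(7)=-1063, f(8)=-2533, f(9)=-5829, f(10)=-14084, f(11)=-33341, f(12)=-78996; answer -78996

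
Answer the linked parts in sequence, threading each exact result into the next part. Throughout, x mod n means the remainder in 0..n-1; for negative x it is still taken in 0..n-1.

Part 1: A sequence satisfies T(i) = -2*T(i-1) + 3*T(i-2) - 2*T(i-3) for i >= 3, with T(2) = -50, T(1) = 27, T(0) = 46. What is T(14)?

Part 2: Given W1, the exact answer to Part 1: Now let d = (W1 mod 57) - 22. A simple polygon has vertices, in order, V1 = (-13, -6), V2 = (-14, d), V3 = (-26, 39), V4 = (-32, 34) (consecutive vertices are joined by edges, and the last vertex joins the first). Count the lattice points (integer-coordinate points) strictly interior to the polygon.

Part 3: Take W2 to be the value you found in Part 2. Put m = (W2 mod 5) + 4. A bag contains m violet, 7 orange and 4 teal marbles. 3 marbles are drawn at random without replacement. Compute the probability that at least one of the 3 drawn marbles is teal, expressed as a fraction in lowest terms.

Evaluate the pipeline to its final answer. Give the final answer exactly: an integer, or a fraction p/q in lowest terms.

514/969

Part 1: T(3) = -2*(-50) + 3*(27) - 2*(46) = 89; iterating: T(3)=89, T(4)=-382, T(5)=1131, T(6)=-3586, T(7)=11329, T(8)=-35678, T(9)=112515, T(10)=-354722, T(11)=1118345, T(12)=-3525886, T(13)=11116251, T(14)=-35046850; answer -35046850
Part 2: W1 = -35046850; d = 34; cross terms: (-13*34 - -14*-6)=-526, (-14*39 - -26*34)=338, (-26*34 - -32*39)=364, (-32*-6 - -13*34)=634; twice the area = |810| = 810; area = 405; boundary points = 1 + 1 + 1 + 1 = 4; strictly interior points = area - boundary/2 + 1 = 404; answer 404
Part 3: W2 = 404; m = 8; total draws C(19,3) = 969; complement C(15,3) = 455; favorable 969 - 455 = 514; P = 514/969; answer 514/969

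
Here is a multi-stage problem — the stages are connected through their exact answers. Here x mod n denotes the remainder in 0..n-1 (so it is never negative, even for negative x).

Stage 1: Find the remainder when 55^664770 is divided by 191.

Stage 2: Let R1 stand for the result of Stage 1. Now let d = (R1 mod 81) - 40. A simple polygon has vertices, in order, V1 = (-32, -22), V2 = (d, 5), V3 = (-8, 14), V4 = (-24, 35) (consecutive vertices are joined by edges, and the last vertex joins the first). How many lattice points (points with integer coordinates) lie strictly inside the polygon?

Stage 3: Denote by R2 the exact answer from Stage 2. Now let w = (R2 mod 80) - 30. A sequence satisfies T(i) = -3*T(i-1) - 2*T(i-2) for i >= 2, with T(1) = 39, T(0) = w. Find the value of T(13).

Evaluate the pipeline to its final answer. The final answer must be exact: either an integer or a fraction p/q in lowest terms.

Stage 1: squarings mod 191: 55^1=55, 55^2=160, 55^4=6, 55^8=36, 55^16=150, 55^32=153, 55^64=107, 55^128=180, 55^256=121, 55^512=125, 55^1024=154, 55^2048=32, 55^4096=69, 55^8192=177, 55^16384=5, 55^32768=25, 55^65536=52, 55^131072=30, 55^262144=136, 55^524288=160; 55^664770 = 55^2 * 55^64 * 55^128 * 55^1024 * 55^8192 * 55^131072 * 55^524288 = 154 (mod 191); answer 154
Stage 2: R1 = 154; d = 33; cross terms: (-32*5 - 33*-22)=566, (33*14 - -8*5)=502, (-8*35 - -24*14)=56, (-24*-22 - -32*35)=1648; twice the area = |2772| = 2772; area = 1386; boundary points = 1 + 1 + 1 + 1 = 4; strictly interior points = area - boundary/2 + 1 = 1385; answer 1385
Stage 3: R2 = 1385; w = -5; T(2) = -3*(39) - 2*(-5) = -107; iterating: T(2)=-107, T(3)=243, T(4)=-515, T(5)=1059, T(6)=-2147, T(7)=4323, T(8)=-8675, T(9)=17379, T(10)=-34787, T(11)=69603, T(12)=-139235, T(13)=278499; answer 278499

278499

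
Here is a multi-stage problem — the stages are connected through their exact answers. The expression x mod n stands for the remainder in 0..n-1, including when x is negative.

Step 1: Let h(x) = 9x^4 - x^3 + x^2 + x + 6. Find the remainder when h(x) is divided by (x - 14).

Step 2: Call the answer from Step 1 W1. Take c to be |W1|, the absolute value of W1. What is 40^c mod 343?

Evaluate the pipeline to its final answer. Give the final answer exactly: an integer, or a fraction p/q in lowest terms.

296

Step 1: remainder = value at the root: 9*(14)^4 - 1*(14)^3 + 1*(14)^2 + 1*(14)^1 + 6 = (345744) + (-2744) + (196) + (14) + (6) = 343216; answer 343216
Step 2: W1 = 343216; c = 343216; squarings mod 343: 40^1=40, 40^2=228, 40^4=191, 40^8=123, 40^16=37, 40^32=340, 40^64=9, 40^128=81, 40^256=44, 40^512=221, 40^1024=135, 40^2048=46, 40^4096=58, 40^8192=277, 40^16384=240, 40^32768=319, 40^65536=233, 40^131072=95, 40^262144=107; 40^343216 = 40^16 * 40^32 * 40^128 * 40^1024 * 40^2048 * 40^4096 * 40^8192 * 40^65536 * 40^262144 = 296 (mod 343); answer 296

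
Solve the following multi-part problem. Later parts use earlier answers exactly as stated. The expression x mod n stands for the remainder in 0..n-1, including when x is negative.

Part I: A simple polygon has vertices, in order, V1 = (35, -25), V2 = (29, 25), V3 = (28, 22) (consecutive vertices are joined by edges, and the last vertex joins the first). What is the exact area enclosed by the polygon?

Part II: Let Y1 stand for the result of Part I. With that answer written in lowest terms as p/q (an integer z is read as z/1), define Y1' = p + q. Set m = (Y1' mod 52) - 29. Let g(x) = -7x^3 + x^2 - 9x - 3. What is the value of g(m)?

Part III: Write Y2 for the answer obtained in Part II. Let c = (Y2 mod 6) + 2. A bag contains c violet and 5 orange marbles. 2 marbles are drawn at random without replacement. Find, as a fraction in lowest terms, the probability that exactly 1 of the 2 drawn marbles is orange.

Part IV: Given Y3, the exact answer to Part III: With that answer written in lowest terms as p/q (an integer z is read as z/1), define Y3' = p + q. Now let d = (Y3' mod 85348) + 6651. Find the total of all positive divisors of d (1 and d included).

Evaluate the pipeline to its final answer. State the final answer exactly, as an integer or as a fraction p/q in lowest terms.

8448

Part I: cross terms: (35*25 - 29*-25)=1600, (29*22 - 28*25)=-62, (28*-25 - 35*22)=-1470; twice the area = |68| = 68; area = 34; answer 34
Part II: Y1 = 34; threaded value p + q = 35; m = 6; -7*(6)^3 + 1*(6)^2 - 9*(6)^1 - 3 = (-1512) + (36) + (-54) + (-3) = -1533; answer -1533
Part III: Y2 = -1533; c = 5; total draws C(10,2) = 45; favorable C(5,1)*C(5,1) = 25; P = 5/9; answer 5/9
Part IV: Y3 = 5/9; threaded value p + q = 14; d = 6665; 6665 = 5 * 31 * 43; sigma = (1 + 5) * (1 + 31) * (1 + 43) = 6 * 32 * 44 = 8448; answer 8448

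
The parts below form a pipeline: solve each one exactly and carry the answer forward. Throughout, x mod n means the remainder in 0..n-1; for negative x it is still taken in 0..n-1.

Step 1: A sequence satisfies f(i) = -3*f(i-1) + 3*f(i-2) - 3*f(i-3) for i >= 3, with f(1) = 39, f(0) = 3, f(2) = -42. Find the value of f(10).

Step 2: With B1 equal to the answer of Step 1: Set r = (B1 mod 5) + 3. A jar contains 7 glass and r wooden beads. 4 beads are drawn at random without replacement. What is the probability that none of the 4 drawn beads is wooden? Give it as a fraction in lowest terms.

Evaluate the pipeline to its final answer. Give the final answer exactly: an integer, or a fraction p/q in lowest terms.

Step 1: f(3) = -3*(-42) + 3*(39) - 3*(3) = 234; iterating: f(3)=234, f(4)=-945, f(5)=3663, f(6)=-14526, f(7)=57402, f(8)=-226773, f(9)=896103, f(10)=-3540834; answer -3540834
Step 2: B1 = -3540834; r = 4; total draws C(11,4) = 330; favorable C(7,4) = 35; P = 7/66; answer 7/66

7/66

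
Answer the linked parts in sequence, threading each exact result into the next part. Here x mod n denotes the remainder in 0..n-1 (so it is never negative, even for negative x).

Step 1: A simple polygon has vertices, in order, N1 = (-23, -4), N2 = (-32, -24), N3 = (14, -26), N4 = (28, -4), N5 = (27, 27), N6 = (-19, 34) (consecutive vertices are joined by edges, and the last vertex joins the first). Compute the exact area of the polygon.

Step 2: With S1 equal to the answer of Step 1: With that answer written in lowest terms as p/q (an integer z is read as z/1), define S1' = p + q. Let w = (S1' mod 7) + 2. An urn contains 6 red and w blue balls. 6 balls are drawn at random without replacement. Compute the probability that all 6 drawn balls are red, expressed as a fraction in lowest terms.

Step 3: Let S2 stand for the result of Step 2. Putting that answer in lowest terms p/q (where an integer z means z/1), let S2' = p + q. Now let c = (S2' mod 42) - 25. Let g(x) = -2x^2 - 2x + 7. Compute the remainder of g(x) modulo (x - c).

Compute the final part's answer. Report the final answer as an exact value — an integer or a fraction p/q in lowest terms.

Step 1: cross terms: (-23*-24 - -32*-4)=424, (-32*-26 - 14*-24)=1168, (14*-4 - 28*-26)=672, (28*27 - 27*-4)=864, (27*34 - -19*27)=1431, (-19*-4 - -23*34)=858; twice the area = |5417| = 5417; area = 5417/2; answer 5417/2
Step 2: S1 = 5417/2; threaded value p + q = 5419; w = 3; total draws C(9,6) = 84; favorable C(6,6) = 1; P = 1/84; answer 1/84
Step 3: S2 = 1/84; threaded value p + q = 85; c = -24; remainder = value at the root: -2*(-24)^2 - 2*(-24)^1 + 7 = (-1152) + (48) + (7) = -1097; answer -1097

-1097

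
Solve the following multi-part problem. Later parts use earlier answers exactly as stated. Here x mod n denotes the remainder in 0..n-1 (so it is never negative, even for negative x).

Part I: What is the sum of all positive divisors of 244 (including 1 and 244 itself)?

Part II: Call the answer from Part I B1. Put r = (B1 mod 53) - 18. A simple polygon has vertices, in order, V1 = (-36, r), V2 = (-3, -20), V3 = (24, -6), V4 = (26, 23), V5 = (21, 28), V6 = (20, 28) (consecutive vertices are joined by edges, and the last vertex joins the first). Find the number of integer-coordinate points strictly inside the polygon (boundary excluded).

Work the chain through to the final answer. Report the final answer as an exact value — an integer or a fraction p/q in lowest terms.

1505

Part I: 244 = 2^2 * 61; sigma = (1 + 2 + 4) * (1 + 61) = 7 * 62 = 434; answer 434
Part II: B1 = 434; r = -8; cross terms: (-36*-20 - -3*-8)=696, (-3*-6 - 24*-20)=498, (24*23 - 26*-6)=708, (26*28 - 21*23)=245, (21*28 - 20*28)=28, (20*-8 - -36*28)=848; twice the area = |3023| = 3023; area = 3023/2; boundary points = 3 + 1 + 1 + 5 + 1 + 4 = 15; strictly interior points = area - boundary/2 + 1 = 1505; answer 1505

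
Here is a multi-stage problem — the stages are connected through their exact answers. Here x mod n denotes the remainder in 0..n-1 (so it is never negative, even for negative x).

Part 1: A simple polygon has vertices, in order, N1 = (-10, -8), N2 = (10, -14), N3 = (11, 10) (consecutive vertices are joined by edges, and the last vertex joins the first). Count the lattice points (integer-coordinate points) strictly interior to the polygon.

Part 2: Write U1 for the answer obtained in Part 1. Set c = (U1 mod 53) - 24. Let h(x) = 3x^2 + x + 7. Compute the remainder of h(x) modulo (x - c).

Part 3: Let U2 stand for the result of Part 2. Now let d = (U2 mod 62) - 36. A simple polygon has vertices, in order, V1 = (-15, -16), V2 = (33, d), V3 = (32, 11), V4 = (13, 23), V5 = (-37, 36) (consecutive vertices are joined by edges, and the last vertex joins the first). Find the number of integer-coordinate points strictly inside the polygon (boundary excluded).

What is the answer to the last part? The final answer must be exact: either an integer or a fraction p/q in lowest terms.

Part 1: cross terms: (-10*-14 - 10*-8)=220, (10*10 - 11*-14)=254, (11*-8 - -10*10)=12; twice the area = |486| = 486; area = 243; boundary points = 2 + 1 + 3 = 6; strictly interior points = area - boundary/2 + 1 = 241; answer 241
Part 2: U1 = 241; c = 5; remainder = value at the root: 3*(5)^2 + 1*(5)^1 + 7 = (75) + (5) + (7) = 87; answer 87
Part 3: U2 = 87; d = -11; cross terms: (-15*-11 - 33*-16)=693, (33*11 - 32*-11)=715, (32*23 - 13*11)=593, (13*36 - -37*23)=1319, (-37*-16 - -15*36)=1132; twice the area = |4452| = 4452; area = 2226; boundary points = 1 + 1 + 1 + 1 + 2 = 6; strictly interior points = area - boundary/2 + 1 = 2224; answer 2224

2224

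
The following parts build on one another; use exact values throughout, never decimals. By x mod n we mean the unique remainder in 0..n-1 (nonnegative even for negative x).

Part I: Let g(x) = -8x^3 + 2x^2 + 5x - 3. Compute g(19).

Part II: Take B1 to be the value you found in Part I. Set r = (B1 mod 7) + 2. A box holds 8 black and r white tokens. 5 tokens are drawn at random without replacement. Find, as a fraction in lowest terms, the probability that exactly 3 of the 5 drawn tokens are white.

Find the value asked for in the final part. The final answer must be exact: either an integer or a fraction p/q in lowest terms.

280/1287

Part I: -8*(19)^3 + 2*(19)^2 + 5*(19)^1 - 3 = (-54872) + (722) + (95) + (-3) = -54058; answer -54058
Part II: B1 = -54058; r = 5; total draws C(13,5) = 1287; favorable C(5,3)*C(8,2) = 280; P = 280/1287; answer 280/1287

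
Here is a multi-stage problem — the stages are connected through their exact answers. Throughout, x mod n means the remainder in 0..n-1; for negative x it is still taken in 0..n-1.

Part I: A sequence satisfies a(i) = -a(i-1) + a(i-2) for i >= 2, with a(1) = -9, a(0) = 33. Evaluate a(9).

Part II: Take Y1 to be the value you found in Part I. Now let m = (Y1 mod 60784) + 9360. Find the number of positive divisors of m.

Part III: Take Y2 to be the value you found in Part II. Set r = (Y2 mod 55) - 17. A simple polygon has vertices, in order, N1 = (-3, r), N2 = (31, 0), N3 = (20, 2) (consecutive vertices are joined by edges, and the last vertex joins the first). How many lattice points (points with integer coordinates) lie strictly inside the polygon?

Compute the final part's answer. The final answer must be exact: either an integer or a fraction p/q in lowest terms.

105

Part I: a(2) = -1*(-9) + 1*(33) = 42; iterating: a(2)=42, a(3)=-51, a(4)=93, a(5)=-144, a(6)=237, a(7)=-381, a(8)=618, a(9)=-999; answer -999
Part II: Y1 = -999; m = 69145; 69145 = 5 * 13829; number of divisors = (1+1) * (1+1) = 4; answer 4
Part III: Y2 = 4; r = -13; cross terms: (-3*0 - 31*-13)=403, (31*2 - 20*0)=62, (20*-13 - -3*2)=-254; twice the area = |211| = 211; area = 211/2; boundary points = 1 + 1 + 1 = 3; strictly interior points = area - boundary/2 + 1 = 105; answer 105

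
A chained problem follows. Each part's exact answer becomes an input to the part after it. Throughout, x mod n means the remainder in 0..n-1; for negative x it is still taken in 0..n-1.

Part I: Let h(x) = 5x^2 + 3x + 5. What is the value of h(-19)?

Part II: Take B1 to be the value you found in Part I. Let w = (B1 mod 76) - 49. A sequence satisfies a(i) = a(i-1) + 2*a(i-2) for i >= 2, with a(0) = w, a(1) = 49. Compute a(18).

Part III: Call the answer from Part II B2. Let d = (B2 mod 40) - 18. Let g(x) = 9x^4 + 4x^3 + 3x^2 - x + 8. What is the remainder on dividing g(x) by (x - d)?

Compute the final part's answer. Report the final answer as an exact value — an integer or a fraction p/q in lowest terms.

Part I: 5*(-19)^2 + 3*(-19)^1 + 5 = (1805) + (-57) + (5) = 1753; answer 1753
Part II: B1 = 1753; w = -44; a(2) = 1*(49) + 2*(-44) = -39; iterating: a(2)=-39, a(3)=59, a(4)=-19, a(5)=99, a(6)=61, a(7)=259, a(8)=381, a(9)=899, a(10)=1661, a(11)=3459, a(12)=6781, a(13)=13699, a(14)=27261, a(15)=54659, a(16)=109181, a(17)=218499, a(18)=436861; answer 436861
Part III: B2 = 436861; d = 3; remainder = value at the root: 9*(3)^4 + 4*(3)^3 + 3*(3)^2 - 1*(3)^1 + 8 = (729) + (108) + (27) + (-3) + (8) = 869; answer 869

869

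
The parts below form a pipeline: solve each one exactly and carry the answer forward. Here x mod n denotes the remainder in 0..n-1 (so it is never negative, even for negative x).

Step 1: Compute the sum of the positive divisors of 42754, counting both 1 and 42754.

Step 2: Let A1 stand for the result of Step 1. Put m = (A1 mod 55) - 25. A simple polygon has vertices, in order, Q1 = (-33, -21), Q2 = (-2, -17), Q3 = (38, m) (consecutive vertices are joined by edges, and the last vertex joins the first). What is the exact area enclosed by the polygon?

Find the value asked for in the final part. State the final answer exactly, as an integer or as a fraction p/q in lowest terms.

142

Step 1: 42754 = 2 * 21377; sigma = (1 + 2) * (1 + 21377) = 3 * 21378 = 64134; answer 64134
Step 2: A1 = 64134; m = -21; cross terms: (-33*-17 - -2*-21)=519, (-2*-21 - 38*-17)=688, (38*-21 - -33*-21)=-1491; twice the area = |-284| = 284; area = 142; answer 142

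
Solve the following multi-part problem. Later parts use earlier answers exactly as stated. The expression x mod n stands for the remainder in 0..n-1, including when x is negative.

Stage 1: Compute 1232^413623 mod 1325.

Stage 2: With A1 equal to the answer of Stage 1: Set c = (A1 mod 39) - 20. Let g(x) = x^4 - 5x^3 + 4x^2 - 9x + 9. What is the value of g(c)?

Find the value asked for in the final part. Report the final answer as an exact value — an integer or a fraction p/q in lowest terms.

30069

Stage 1: squarings mod 1325: 1232^1=1232, 1232^2=699, 1232^4=1001, 1232^8=301, 1232^16=501, 1232^32=576, 1232^64=526, 1232^128=1076, 1232^256=1051, 1232^512=876, 1232^1024=201, 1232^2048=651, 1232^4096=1126, 1232^8192=1176, 1232^16384=1001, 1232^32768=301, 1232^65536=501, 1232^131072=576, 1232^262144=526; 1232^413623 = 1232^1 * 1232^2 * 1232^4 * 1232^16 * 1232^32 * 1232^128 * 1232^256 * 1232^512 * 1232^1024 * 1232^2048 * 1232^16384 * 1232^131072 * 1232^262144 = 593 (mod 1325); answer 593
Stage 2: A1 = 593; c = -12; 1*(-12)^4 - 5*(-12)^3 + 4*(-12)^2 - 9*(-12)^1 + 9 = (20736) + (8640) + (576) + (108) + (9) = 30069; answer 30069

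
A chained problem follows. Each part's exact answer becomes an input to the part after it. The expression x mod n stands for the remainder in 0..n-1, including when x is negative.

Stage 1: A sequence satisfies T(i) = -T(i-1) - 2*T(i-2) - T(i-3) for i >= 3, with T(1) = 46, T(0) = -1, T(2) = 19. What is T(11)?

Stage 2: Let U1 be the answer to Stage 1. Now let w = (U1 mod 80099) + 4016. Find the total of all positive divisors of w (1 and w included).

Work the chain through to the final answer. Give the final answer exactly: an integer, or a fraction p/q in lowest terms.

83858

Stage 1: T(3) = -1*(19) - 2*(46) - 1*(-1) = -110; iterating: T(3)=-110, T(4)=26, T(5)=175, T(6)=-117, T(7)=-259, T(8)=318, T(9)=317, T(10)=-694, T(11)=-258; answer -258
Stage 2: U1 = -258; w = 83857; 83857 is prime, so its only divisors are 1 and 83857; sigma = 1 + 83857 = 83858; answer 83858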